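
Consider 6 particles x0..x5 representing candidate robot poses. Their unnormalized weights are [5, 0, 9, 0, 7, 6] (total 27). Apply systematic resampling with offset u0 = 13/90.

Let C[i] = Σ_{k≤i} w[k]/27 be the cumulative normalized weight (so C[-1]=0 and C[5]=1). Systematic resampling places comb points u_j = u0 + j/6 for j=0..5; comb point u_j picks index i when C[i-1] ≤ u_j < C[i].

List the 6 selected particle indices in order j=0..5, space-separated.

C = [5/27, 5/27, 14/27, 14/27, 7/9, 1]
j=0: u_0=13/90 ∈ [0, 5/27) → index 0
j=1: u_1=14/45 ∈ [5/27, 14/27) → index 2
j=2: u_2=43/90 ∈ [5/27, 14/27) → index 2
j=3: u_3=29/45 ∈ [14/27, 7/9) → index 4
j=4: u_4=73/90 ∈ [7/9, 1) → index 5
j=5: u_5=44/45 ∈ [7/9, 1) → index 5

0 2 2 4 5 5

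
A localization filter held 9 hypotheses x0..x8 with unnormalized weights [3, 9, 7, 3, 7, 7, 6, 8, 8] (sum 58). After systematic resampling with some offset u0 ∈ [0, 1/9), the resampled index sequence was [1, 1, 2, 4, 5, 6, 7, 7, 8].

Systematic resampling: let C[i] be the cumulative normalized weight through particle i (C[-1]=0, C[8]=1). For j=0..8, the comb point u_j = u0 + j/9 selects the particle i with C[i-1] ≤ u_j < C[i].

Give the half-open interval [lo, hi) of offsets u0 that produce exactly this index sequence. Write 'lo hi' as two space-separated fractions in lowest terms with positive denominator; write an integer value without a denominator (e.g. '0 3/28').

17/261 22/261

C = [3/58, 6/29, 19/58, 11/29, 1/2, 18/29, 21/29, 25/29, 1]
j=0 picked index 1: u0 ∈ [3/58, 6/29)
j=1 picked index 1: u0 ∈ [-31/522, 25/261)
j=2 picked index 2: u0 ∈ [-4/261, 55/522)
j=3 picked index 4: u0 ∈ [4/87, 1/6)
j=4 picked index 5: u0 ∈ [1/18, 46/261)
j=5 picked index 6: u0 ∈ [17/261, 44/261)
j=6 picked index 7: u0 ∈ [5/87, 17/87)
j=7 picked index 7: u0 ∈ [-14/261, 22/261)
j=8 picked index 8: u0 ∈ [-7/261, 1/9)
intersection: [17/261, 22/261)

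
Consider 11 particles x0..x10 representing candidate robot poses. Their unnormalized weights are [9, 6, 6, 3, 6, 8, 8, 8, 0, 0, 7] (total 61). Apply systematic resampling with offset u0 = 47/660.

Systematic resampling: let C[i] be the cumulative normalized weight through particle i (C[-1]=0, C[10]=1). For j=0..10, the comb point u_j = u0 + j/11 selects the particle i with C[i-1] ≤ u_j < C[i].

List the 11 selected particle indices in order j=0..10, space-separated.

0 1 2 2 4 5 5 6 7 10 10

C = [9/61, 15/61, 21/61, 24/61, 30/61, 38/61, 46/61, 54/61, 54/61, 54/61, 1]
j=0: u_0=47/660 ∈ [0, 9/61) → index 0
j=1: u_1=107/660 ∈ [9/61, 15/61) → index 1
j=2: u_2=167/660 ∈ [15/61, 21/61) → index 2
j=3: u_3=227/660 ∈ [15/61, 21/61) → index 2
j=4: u_4=287/660 ∈ [24/61, 30/61) → index 4
j=5: u_5=347/660 ∈ [30/61, 38/61) → index 5
j=6: u_6=37/60 ∈ [30/61, 38/61) → index 5
j=7: u_7=467/660 ∈ [38/61, 46/61) → index 6
j=8: u_8=527/660 ∈ [46/61, 54/61) → index 7
j=9: u_9=587/660 ∈ [54/61, 1) → index 10
j=10: u_10=647/660 ∈ [54/61, 1) → index 10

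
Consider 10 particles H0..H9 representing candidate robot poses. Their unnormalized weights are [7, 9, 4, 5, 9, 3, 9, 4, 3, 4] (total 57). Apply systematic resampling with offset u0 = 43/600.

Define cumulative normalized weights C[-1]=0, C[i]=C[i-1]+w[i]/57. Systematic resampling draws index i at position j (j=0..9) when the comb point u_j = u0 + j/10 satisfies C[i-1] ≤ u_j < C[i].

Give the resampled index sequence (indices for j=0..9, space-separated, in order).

C = [7/57, 16/57, 20/57, 25/57, 34/57, 37/57, 46/57, 50/57, 53/57, 1]
j=0: u_0=43/600 ∈ [0, 7/57) → index 0
j=1: u_1=103/600 ∈ [7/57, 16/57) → index 1
j=2: u_2=163/600 ∈ [7/57, 16/57) → index 1
j=3: u_3=223/600 ∈ [20/57, 25/57) → index 3
j=4: u_4=283/600 ∈ [25/57, 34/57) → index 4
j=5: u_5=343/600 ∈ [25/57, 34/57) → index 4
j=6: u_6=403/600 ∈ [37/57, 46/57) → index 6
j=7: u_7=463/600 ∈ [37/57, 46/57) → index 6
j=8: u_8=523/600 ∈ [46/57, 50/57) → index 7
j=9: u_9=583/600 ∈ [53/57, 1) → index 9

0 1 1 3 4 4 6 6 7 9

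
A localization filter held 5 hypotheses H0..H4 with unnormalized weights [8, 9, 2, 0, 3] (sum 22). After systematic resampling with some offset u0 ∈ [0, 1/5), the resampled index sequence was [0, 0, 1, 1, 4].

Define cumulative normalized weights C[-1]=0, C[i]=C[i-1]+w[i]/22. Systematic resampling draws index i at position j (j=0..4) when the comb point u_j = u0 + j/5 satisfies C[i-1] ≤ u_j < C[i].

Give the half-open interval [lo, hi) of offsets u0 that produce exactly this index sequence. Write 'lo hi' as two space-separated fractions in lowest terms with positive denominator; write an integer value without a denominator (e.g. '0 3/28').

7/110 9/55

C = [4/11, 17/22, 19/22, 19/22, 1]
j=0 picked index 0: u0 ∈ [0, 4/11)
j=1 picked index 0: u0 ∈ [-1/5, 9/55)
j=2 picked index 1: u0 ∈ [-2/55, 41/110)
j=3 picked index 1: u0 ∈ [-13/55, 19/110)
j=4 picked index 4: u0 ∈ [7/110, 1/5)
intersection: [7/110, 9/55)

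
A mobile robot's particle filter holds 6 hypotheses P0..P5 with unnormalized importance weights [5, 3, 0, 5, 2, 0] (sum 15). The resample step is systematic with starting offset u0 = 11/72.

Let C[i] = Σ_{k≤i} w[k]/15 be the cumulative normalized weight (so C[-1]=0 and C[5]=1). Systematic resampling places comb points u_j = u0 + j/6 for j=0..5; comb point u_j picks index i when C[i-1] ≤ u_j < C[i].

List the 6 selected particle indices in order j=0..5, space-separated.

0 0 1 3 3 4

C = [1/3, 8/15, 8/15, 13/15, 1, 1]
j=0: u_0=11/72 ∈ [0, 1/3) → index 0
j=1: u_1=23/72 ∈ [0, 1/3) → index 0
j=2: u_2=35/72 ∈ [1/3, 8/15) → index 1
j=3: u_3=47/72 ∈ [8/15, 13/15) → index 3
j=4: u_4=59/72 ∈ [8/15, 13/15) → index 3
j=5: u_5=71/72 ∈ [13/15, 1) → index 4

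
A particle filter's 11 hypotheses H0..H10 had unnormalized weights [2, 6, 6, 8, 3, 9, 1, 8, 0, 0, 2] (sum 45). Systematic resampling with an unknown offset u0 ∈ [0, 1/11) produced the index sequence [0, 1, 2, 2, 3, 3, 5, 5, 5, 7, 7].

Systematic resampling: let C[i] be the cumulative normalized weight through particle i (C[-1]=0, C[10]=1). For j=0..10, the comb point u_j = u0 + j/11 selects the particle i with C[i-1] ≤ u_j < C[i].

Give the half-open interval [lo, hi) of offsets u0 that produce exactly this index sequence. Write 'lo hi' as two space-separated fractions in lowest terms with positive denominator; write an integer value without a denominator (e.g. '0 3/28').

C = [2/45, 8/45, 14/45, 22/45, 5/9, 34/45, 7/9, 43/45, 43/45, 43/45, 1]
j=0 picked index 0: u0 ∈ [0, 2/45)
j=1 picked index 1: u0 ∈ [-23/495, 43/495)
j=2 picked index 2: u0 ∈ [-2/495, 64/495)
j=3 picked index 2: u0 ∈ [-47/495, 19/495)
j=4 picked index 3: u0 ∈ [-26/495, 62/495)
j=5 picked index 3: u0 ∈ [-71/495, 17/495)
j=6 picked index 5: u0 ∈ [1/99, 104/495)
j=7 picked index 5: u0 ∈ [-8/99, 59/495)
j=8 picked index 5: u0 ∈ [-17/99, 14/495)
j=9 picked index 7: u0 ∈ [-4/99, 68/495)
j=10 picked index 7: u0 ∈ [-13/99, 23/495)
intersection: [1/99, 14/495)

1/99 14/495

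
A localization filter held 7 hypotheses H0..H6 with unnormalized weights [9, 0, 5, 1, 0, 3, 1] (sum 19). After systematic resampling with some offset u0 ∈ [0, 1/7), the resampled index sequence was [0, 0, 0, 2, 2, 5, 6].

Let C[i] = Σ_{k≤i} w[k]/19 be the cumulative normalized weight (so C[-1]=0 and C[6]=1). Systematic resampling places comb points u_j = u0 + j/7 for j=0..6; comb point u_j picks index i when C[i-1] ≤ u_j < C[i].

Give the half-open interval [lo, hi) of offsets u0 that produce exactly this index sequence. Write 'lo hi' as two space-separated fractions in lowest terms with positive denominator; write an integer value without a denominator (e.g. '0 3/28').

12/133 1/7

C = [9/19, 9/19, 14/19, 15/19, 15/19, 18/19, 1]
j=0 picked index 0: u0 ∈ [0, 9/19)
j=1 picked index 0: u0 ∈ [-1/7, 44/133)
j=2 picked index 0: u0 ∈ [-2/7, 25/133)
j=3 picked index 2: u0 ∈ [6/133, 41/133)
j=4 picked index 2: u0 ∈ [-13/133, 22/133)
j=5 picked index 5: u0 ∈ [10/133, 31/133)
j=6 picked index 6: u0 ∈ [12/133, 1/7)
intersection: [12/133, 1/7)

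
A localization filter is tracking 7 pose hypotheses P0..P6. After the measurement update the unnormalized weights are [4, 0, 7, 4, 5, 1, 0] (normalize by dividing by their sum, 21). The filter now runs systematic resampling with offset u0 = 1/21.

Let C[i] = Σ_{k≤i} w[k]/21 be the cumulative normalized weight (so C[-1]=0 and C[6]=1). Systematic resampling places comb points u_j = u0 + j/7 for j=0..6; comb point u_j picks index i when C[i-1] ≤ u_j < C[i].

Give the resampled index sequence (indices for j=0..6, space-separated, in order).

0 2 2 2 3 4 4

C = [4/21, 4/21, 11/21, 5/7, 20/21, 1, 1]
j=0: u_0=1/21 ∈ [0, 4/21) → index 0
j=1: u_1=4/21 ∈ [4/21, 11/21) → index 2
j=2: u_2=1/3 ∈ [4/21, 11/21) → index 2
j=3: u_3=10/21 ∈ [4/21, 11/21) → index 2
j=4: u_4=13/21 ∈ [11/21, 5/7) → index 3
j=5: u_5=16/21 ∈ [5/7, 20/21) → index 4
j=6: u_6=19/21 ∈ [5/7, 20/21) → index 4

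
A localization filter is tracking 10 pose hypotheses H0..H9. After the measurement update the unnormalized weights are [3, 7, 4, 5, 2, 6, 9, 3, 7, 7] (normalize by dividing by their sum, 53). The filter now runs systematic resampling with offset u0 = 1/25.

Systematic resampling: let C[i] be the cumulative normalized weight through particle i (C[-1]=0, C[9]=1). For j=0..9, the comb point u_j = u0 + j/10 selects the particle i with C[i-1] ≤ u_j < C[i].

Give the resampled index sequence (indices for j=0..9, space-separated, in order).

0 1 2 3 5 6 6 8 8 9

C = [3/53, 10/53, 14/53, 19/53, 21/53, 27/53, 36/53, 39/53, 46/53, 1]
j=0: u_0=1/25 ∈ [0, 3/53) → index 0
j=1: u_1=7/50 ∈ [3/53, 10/53) → index 1
j=2: u_2=6/25 ∈ [10/53, 14/53) → index 2
j=3: u_3=17/50 ∈ [14/53, 19/53) → index 3
j=4: u_4=11/25 ∈ [21/53, 27/53) → index 5
j=5: u_5=27/50 ∈ [27/53, 36/53) → index 6
j=6: u_6=16/25 ∈ [27/53, 36/53) → index 6
j=7: u_7=37/50 ∈ [39/53, 46/53) → index 8
j=8: u_8=21/25 ∈ [39/53, 46/53) → index 8
j=9: u_9=47/50 ∈ [46/53, 1) → index 9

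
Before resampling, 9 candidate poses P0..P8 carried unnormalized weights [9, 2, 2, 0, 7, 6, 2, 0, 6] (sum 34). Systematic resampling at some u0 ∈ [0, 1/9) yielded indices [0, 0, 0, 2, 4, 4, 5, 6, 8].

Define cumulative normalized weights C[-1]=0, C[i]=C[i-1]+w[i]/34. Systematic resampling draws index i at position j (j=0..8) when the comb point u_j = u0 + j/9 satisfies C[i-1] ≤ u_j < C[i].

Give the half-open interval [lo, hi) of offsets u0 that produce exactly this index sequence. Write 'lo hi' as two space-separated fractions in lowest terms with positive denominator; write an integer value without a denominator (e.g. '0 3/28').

0 5/153

C = [9/34, 11/34, 13/34, 13/34, 10/17, 13/17, 14/17, 14/17, 1]
j=0 picked index 0: u0 ∈ [0, 9/34)
j=1 picked index 0: u0 ∈ [-1/9, 47/306)
j=2 picked index 0: u0 ∈ [-2/9, 13/306)
j=3 picked index 2: u0 ∈ [-1/102, 5/102)
j=4 picked index 4: u0 ∈ [-19/306, 22/153)
j=5 picked index 4: u0 ∈ [-53/306, 5/153)
j=6 picked index 5: u0 ∈ [-4/51, 5/51)
j=7 picked index 6: u0 ∈ [-2/153, 7/153)
j=8 picked index 8: u0 ∈ [-10/153, 1/9)
intersection: [0, 5/153)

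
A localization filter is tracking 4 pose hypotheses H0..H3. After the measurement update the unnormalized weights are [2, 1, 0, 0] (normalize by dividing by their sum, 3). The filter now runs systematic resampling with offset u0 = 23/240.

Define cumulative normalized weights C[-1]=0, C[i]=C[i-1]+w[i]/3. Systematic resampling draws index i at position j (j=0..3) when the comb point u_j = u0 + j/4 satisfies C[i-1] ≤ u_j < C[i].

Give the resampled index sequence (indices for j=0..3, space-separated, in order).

0 0 0 1

C = [2/3, 1, 1, 1]
j=0: u_0=23/240 ∈ [0, 2/3) → index 0
j=1: u_1=83/240 ∈ [0, 2/3) → index 0
j=2: u_2=143/240 ∈ [0, 2/3) → index 0
j=3: u_3=203/240 ∈ [2/3, 1) → index 1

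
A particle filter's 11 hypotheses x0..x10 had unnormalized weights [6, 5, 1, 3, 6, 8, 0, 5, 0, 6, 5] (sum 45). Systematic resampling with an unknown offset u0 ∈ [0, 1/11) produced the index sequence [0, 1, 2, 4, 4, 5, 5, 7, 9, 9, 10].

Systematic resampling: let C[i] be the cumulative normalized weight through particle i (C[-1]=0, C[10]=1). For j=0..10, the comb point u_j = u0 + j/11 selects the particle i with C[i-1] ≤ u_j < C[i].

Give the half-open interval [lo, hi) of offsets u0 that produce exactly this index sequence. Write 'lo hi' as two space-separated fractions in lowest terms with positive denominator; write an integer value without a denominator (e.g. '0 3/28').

C = [2/15, 11/45, 4/15, 1/3, 7/15, 29/45, 29/45, 34/45, 34/45, 8/9, 1]
j=0 picked index 0: u0 ∈ [0, 2/15)
j=1 picked index 1: u0 ∈ [7/165, 76/495)
j=2 picked index 2: u0 ∈ [31/495, 14/165)
j=3 picked index 4: u0 ∈ [2/33, 32/165)
j=4 picked index 4: u0 ∈ [-1/33, 17/165)
j=5 picked index 5: u0 ∈ [2/165, 94/495)
j=6 picked index 5: u0 ∈ [-13/165, 49/495)
j=7 picked index 7: u0 ∈ [4/495, 59/495)
j=8 picked index 9: u0 ∈ [14/495, 16/99)
j=9 picked index 9: u0 ∈ [-31/495, 7/99)
j=10 picked index 10: u0 ∈ [-2/99, 1/11)
intersection: [31/495, 7/99)

31/495 7/99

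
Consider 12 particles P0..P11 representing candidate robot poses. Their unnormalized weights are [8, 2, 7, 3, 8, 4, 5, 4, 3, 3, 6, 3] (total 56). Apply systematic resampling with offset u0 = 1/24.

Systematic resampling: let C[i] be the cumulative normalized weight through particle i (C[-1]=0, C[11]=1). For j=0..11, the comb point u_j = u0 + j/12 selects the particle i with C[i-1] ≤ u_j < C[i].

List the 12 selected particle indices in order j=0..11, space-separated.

0 0 2 2 4 4 5 6 7 9 10 11

C = [1/7, 5/28, 17/56, 5/14, 1/2, 4/7, 37/56, 41/56, 11/14, 47/56, 53/56, 1]
j=0: u_0=1/24 ∈ [0, 1/7) → index 0
j=1: u_1=1/8 ∈ [0, 1/7) → index 0
j=2: u_2=5/24 ∈ [5/28, 17/56) → index 2
j=3: u_3=7/24 ∈ [5/28, 17/56) → index 2
j=4: u_4=3/8 ∈ [5/14, 1/2) → index 4
j=5: u_5=11/24 ∈ [5/14, 1/2) → index 4
j=6: u_6=13/24 ∈ [1/2, 4/7) → index 5
j=7: u_7=5/8 ∈ [4/7, 37/56) → index 6
j=8: u_8=17/24 ∈ [37/56, 41/56) → index 7
j=9: u_9=19/24 ∈ [11/14, 47/56) → index 9
j=10: u_10=7/8 ∈ [47/56, 53/56) → index 10
j=11: u_11=23/24 ∈ [53/56, 1) → index 11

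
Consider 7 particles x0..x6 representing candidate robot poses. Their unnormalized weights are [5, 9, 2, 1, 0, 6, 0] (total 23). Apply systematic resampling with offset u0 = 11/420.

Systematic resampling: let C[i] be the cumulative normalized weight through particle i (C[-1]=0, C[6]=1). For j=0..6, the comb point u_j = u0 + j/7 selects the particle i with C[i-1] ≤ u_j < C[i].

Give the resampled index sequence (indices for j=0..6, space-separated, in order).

C = [5/23, 14/23, 16/23, 17/23, 17/23, 1, 1]
j=0: u_0=11/420 ∈ [0, 5/23) → index 0
j=1: u_1=71/420 ∈ [0, 5/23) → index 0
j=2: u_2=131/420 ∈ [5/23, 14/23) → index 1
j=3: u_3=191/420 ∈ [5/23, 14/23) → index 1
j=4: u_4=251/420 ∈ [5/23, 14/23) → index 1
j=5: u_5=311/420 ∈ [17/23, 1) → index 5
j=6: u_6=53/60 ∈ [17/23, 1) → index 5

0 0 1 1 1 5 5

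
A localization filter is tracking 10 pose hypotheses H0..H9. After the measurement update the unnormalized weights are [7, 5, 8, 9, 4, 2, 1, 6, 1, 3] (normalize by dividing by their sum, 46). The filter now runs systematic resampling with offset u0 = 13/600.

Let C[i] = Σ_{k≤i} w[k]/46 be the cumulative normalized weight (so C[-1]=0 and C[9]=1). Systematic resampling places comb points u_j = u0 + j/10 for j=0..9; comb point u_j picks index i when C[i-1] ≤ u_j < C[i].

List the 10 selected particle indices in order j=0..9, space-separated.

C = [7/46, 6/23, 10/23, 29/46, 33/46, 35/46, 18/23, 21/23, 43/46, 1]
j=0: u_0=13/600 ∈ [0, 7/46) → index 0
j=1: u_1=73/600 ∈ [0, 7/46) → index 0
j=2: u_2=133/600 ∈ [7/46, 6/23) → index 1
j=3: u_3=193/600 ∈ [6/23, 10/23) → index 2
j=4: u_4=253/600 ∈ [6/23, 10/23) → index 2
j=5: u_5=313/600 ∈ [10/23, 29/46) → index 3
j=6: u_6=373/600 ∈ [10/23, 29/46) → index 3
j=7: u_7=433/600 ∈ [33/46, 35/46) → index 5
j=8: u_8=493/600 ∈ [18/23, 21/23) → index 7
j=9: u_9=553/600 ∈ [21/23, 43/46) → index 8

0 0 1 2 2 3 3 5 7 8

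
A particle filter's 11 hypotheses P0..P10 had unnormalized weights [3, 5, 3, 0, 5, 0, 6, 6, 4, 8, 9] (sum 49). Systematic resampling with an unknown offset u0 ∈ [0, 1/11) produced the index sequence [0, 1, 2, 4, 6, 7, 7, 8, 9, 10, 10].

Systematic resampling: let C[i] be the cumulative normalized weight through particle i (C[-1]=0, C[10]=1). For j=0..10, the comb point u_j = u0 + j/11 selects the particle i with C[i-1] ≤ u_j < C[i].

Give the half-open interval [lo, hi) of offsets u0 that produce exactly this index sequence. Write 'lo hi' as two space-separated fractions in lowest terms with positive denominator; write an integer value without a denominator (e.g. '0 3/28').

0 9/539

C = [3/49, 8/49, 11/49, 11/49, 16/49, 16/49, 22/49, 4/7, 32/49, 40/49, 1]
j=0 picked index 0: u0 ∈ [0, 3/49)
j=1 picked index 1: u0 ∈ [-16/539, 39/539)
j=2 picked index 2: u0 ∈ [-10/539, 23/539)
j=3 picked index 4: u0 ∈ [-26/539, 29/539)
j=4 picked index 6: u0 ∈ [-20/539, 46/539)
j=5 picked index 7: u0 ∈ [-3/539, 9/77)
j=6 picked index 7: u0 ∈ [-52/539, 2/77)
j=7 picked index 8: u0 ∈ [-5/77, 9/539)
j=8 picked index 9: u0 ∈ [-40/539, 48/539)
j=9 picked index 10: u0 ∈ [-1/539, 2/11)
j=10 picked index 10: u0 ∈ [-50/539, 1/11)
intersection: [0, 9/539)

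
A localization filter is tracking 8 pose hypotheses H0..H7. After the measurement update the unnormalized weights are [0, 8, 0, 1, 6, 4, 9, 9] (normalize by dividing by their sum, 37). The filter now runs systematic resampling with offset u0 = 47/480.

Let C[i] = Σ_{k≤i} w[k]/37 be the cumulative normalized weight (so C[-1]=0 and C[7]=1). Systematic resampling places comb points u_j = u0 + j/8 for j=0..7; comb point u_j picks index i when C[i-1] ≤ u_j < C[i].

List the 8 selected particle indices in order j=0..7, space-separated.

C = [0, 8/37, 8/37, 9/37, 15/37, 19/37, 28/37, 1]
j=0: u_0=47/480 ∈ [0, 8/37) → index 1
j=1: u_1=107/480 ∈ [8/37, 9/37) → index 3
j=2: u_2=167/480 ∈ [9/37, 15/37) → index 4
j=3: u_3=227/480 ∈ [15/37, 19/37) → index 5
j=4: u_4=287/480 ∈ [19/37, 28/37) → index 6
j=5: u_5=347/480 ∈ [19/37, 28/37) → index 6
j=6: u_6=407/480 ∈ [28/37, 1) → index 7
j=7: u_7=467/480 ∈ [28/37, 1) → index 7

1 3 4 5 6 6 7 7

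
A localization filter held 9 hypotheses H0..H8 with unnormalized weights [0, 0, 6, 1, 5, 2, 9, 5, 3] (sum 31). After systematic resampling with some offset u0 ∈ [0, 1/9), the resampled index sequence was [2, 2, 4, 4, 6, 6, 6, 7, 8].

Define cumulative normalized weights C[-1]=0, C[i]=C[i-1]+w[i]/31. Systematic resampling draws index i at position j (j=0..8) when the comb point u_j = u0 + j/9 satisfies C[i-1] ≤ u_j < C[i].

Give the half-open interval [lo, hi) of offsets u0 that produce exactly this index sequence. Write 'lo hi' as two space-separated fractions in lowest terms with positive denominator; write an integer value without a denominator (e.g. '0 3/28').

4/279 5/93

C = [0, 0, 6/31, 7/31, 12/31, 14/31, 23/31, 28/31, 1]
j=0 picked index 2: u0 ∈ [0, 6/31)
j=1 picked index 2: u0 ∈ [-1/9, 23/279)
j=2 picked index 4: u0 ∈ [1/279, 46/279)
j=3 picked index 4: u0 ∈ [-10/93, 5/93)
j=4 picked index 6: u0 ∈ [2/279, 83/279)
j=5 picked index 6: u0 ∈ [-29/279, 52/279)
j=6 picked index 6: u0 ∈ [-20/93, 7/93)
j=7 picked index 7: u0 ∈ [-10/279, 35/279)
j=8 picked index 8: u0 ∈ [4/279, 1/9)
intersection: [4/279, 5/93)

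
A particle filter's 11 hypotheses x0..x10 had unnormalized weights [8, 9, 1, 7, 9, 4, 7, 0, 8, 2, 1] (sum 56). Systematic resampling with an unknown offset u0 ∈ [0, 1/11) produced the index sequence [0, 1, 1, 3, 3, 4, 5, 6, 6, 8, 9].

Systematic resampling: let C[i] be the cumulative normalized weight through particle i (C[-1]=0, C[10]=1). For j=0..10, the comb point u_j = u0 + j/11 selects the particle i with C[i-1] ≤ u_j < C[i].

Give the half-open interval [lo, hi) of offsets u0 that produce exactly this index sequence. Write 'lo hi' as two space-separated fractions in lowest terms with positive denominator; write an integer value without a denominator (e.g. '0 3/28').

C = [1/7, 17/56, 9/28, 25/56, 17/28, 19/28, 45/56, 45/56, 53/56, 55/56, 1]
j=0 picked index 0: u0 ∈ [0, 1/7)
j=1 picked index 1: u0 ∈ [4/77, 131/616)
j=2 picked index 1: u0 ∈ [-3/77, 75/616)
j=3 picked index 3: u0 ∈ [15/308, 107/616)
j=4 picked index 3: u0 ∈ [-13/308, 51/616)
j=5 picked index 4: u0 ∈ [-5/616, 47/308)
j=6 picked index 5: u0 ∈ [19/308, 41/308)
j=7 picked index 6: u0 ∈ [13/308, 103/616)
j=8 picked index 6: u0 ∈ [-15/308, 47/616)
j=9 picked index 8: u0 ∈ [-9/616, 79/616)
j=10 picked index 9: u0 ∈ [23/616, 45/616)
intersection: [19/308, 45/616)

19/308 45/616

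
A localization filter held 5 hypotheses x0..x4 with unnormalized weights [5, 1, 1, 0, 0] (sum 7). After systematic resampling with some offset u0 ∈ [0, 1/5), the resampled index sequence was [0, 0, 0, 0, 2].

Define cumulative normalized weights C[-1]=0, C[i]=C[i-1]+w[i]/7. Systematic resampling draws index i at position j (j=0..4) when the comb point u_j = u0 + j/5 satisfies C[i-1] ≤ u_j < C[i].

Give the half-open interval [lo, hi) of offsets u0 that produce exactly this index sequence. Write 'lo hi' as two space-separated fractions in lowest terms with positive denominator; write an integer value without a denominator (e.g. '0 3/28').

C = [5/7, 6/7, 1, 1, 1]
j=0 picked index 0: u0 ∈ [0, 5/7)
j=1 picked index 0: u0 ∈ [-1/5, 18/35)
j=2 picked index 0: u0 ∈ [-2/5, 11/35)
j=3 picked index 0: u0 ∈ [-3/5, 4/35)
j=4 picked index 2: u0 ∈ [2/35, 1/5)
intersection: [2/35, 4/35)

2/35 4/35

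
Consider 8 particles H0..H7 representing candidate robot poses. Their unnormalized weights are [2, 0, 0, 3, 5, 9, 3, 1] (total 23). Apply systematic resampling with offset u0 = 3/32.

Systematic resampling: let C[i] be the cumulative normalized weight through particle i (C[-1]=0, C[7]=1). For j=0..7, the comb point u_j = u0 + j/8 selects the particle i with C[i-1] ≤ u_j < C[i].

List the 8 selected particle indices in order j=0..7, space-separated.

3 4 4 5 5 5 6 7

C = [2/23, 2/23, 2/23, 5/23, 10/23, 19/23, 22/23, 1]
j=0: u_0=3/32 ∈ [2/23, 5/23) → index 3
j=1: u_1=7/32 ∈ [5/23, 10/23) → index 4
j=2: u_2=11/32 ∈ [5/23, 10/23) → index 4
j=3: u_3=15/32 ∈ [10/23, 19/23) → index 5
j=4: u_4=19/32 ∈ [10/23, 19/23) → index 5
j=5: u_5=23/32 ∈ [10/23, 19/23) → index 5
j=6: u_6=27/32 ∈ [19/23, 22/23) → index 6
j=7: u_7=31/32 ∈ [22/23, 1) → index 7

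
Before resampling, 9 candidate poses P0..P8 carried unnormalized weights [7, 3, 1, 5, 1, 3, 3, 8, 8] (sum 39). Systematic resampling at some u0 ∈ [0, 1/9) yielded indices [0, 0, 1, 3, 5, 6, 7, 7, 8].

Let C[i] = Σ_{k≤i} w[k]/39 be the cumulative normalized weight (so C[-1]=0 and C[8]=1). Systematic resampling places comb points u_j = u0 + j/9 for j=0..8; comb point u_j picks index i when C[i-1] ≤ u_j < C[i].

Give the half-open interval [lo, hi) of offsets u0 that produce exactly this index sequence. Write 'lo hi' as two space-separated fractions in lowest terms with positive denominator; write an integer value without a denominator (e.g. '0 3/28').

0 2/117

C = [7/39, 10/39, 11/39, 16/39, 17/39, 20/39, 23/39, 31/39, 1]
j=0 picked index 0: u0 ∈ [0, 7/39)
j=1 picked index 0: u0 ∈ [-1/9, 8/117)
j=2 picked index 1: u0 ∈ [-5/117, 4/117)
j=3 picked index 3: u0 ∈ [-2/39, 1/13)
j=4 picked index 5: u0 ∈ [-1/117, 8/117)
j=5 picked index 6: u0 ∈ [-5/117, 4/117)
j=6 picked index 7: u0 ∈ [-1/13, 5/39)
j=7 picked index 7: u0 ∈ [-22/117, 2/117)
j=8 picked index 8: u0 ∈ [-11/117, 1/9)
intersection: [0, 2/117)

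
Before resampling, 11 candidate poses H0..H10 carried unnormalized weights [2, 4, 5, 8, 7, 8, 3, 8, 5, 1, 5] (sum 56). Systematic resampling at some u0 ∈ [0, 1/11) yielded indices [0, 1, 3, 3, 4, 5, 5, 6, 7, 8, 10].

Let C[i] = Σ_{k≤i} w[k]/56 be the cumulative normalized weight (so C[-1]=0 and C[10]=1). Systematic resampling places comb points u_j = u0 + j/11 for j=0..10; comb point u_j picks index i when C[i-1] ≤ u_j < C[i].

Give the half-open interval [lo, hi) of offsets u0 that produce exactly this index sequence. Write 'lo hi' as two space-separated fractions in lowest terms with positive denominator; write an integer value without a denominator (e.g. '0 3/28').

9/616 5/308

C = [1/28, 3/28, 11/56, 19/56, 13/28, 17/28, 37/56, 45/56, 25/28, 51/56, 1]
j=0 picked index 0: u0 ∈ [0, 1/28)
j=1 picked index 1: u0 ∈ [-17/308, 5/308)
j=2 picked index 3: u0 ∈ [9/616, 97/616)
j=3 picked index 3: u0 ∈ [-47/616, 41/616)
j=4 picked index 4: u0 ∈ [-15/616, 31/308)
j=5 picked index 5: u0 ∈ [3/308, 47/308)
j=6 picked index 5: u0 ∈ [-25/308, 19/308)
j=7 picked index 6: u0 ∈ [-9/308, 15/616)
j=8 picked index 7: u0 ∈ [-41/616, 47/616)
j=9 picked index 8: u0 ∈ [-9/616, 23/308)
j=10 picked index 10: u0 ∈ [1/616, 1/11)
intersection: [9/616, 5/308)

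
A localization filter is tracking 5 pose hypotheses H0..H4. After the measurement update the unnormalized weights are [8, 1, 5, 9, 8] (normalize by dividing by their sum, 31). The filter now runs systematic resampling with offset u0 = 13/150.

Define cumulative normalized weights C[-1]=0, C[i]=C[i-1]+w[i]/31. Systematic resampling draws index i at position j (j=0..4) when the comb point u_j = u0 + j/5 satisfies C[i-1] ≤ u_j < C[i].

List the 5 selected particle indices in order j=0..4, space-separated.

0 1 3 3 4

C = [8/31, 9/31, 14/31, 23/31, 1]
j=0: u_0=13/150 ∈ [0, 8/31) → index 0
j=1: u_1=43/150 ∈ [8/31, 9/31) → index 1
j=2: u_2=73/150 ∈ [14/31, 23/31) → index 3
j=3: u_3=103/150 ∈ [14/31, 23/31) → index 3
j=4: u_4=133/150 ∈ [23/31, 1) → index 4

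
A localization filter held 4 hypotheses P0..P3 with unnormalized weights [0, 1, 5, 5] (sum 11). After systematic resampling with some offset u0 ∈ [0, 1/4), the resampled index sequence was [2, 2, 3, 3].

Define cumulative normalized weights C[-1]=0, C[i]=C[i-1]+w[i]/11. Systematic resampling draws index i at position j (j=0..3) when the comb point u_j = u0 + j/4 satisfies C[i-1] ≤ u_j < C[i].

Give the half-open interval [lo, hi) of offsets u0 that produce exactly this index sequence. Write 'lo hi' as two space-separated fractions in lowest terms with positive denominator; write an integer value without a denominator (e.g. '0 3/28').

1/11 1/4

C = [0, 1/11, 6/11, 1]
j=0 picked index 2: u0 ∈ [1/11, 6/11)
j=1 picked index 2: u0 ∈ [-7/44, 13/44)
j=2 picked index 3: u0 ∈ [1/22, 1/2)
j=3 picked index 3: u0 ∈ [-9/44, 1/4)
intersection: [1/11, 1/4)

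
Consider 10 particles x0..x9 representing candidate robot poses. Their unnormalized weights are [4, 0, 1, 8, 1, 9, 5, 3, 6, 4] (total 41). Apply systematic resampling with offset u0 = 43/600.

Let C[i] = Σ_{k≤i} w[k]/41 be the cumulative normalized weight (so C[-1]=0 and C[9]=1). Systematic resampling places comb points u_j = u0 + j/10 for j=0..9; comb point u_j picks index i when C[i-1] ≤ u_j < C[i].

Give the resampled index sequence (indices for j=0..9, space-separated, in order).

C = [4/41, 4/41, 5/41, 13/41, 14/41, 23/41, 28/41, 31/41, 37/41, 1]
j=0: u_0=43/600 ∈ [0, 4/41) → index 0
j=1: u_1=103/600 ∈ [5/41, 13/41) → index 3
j=2: u_2=163/600 ∈ [5/41, 13/41) → index 3
j=3: u_3=223/600 ∈ [14/41, 23/41) → index 5
j=4: u_4=283/600 ∈ [14/41, 23/41) → index 5
j=5: u_5=343/600 ∈ [23/41, 28/41) → index 6
j=6: u_6=403/600 ∈ [23/41, 28/41) → index 6
j=7: u_7=463/600 ∈ [31/41, 37/41) → index 8
j=8: u_8=523/600 ∈ [31/41, 37/41) → index 8
j=9: u_9=583/600 ∈ [37/41, 1) → index 9

0 3 3 5 5 6 6 8 8 9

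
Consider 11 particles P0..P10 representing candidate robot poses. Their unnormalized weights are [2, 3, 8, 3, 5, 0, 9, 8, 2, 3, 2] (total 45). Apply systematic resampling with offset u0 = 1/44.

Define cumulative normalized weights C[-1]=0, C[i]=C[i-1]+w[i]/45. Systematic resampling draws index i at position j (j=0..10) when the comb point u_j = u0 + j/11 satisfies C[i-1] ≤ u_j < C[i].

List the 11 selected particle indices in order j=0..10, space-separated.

C = [2/45, 1/9, 13/45, 16/45, 7/15, 7/15, 2/3, 38/45, 8/9, 43/45, 1]
j=0: u_0=1/44 ∈ [0, 2/45) → index 0
j=1: u_1=5/44 ∈ [1/9, 13/45) → index 2
j=2: u_2=9/44 ∈ [1/9, 13/45) → index 2
j=3: u_3=13/44 ∈ [13/45, 16/45) → index 3
j=4: u_4=17/44 ∈ [16/45, 7/15) → index 4
j=5: u_5=21/44 ∈ [7/15, 2/3) → index 6
j=6: u_6=25/44 ∈ [7/15, 2/3) → index 6
j=7: u_7=29/44 ∈ [7/15, 2/3) → index 6
j=8: u_8=3/4 ∈ [2/3, 38/45) → index 7
j=9: u_9=37/44 ∈ [2/3, 38/45) → index 7
j=10: u_10=41/44 ∈ [8/9, 43/45) → index 9

0 2 2 3 4 6 6 6 7 7 9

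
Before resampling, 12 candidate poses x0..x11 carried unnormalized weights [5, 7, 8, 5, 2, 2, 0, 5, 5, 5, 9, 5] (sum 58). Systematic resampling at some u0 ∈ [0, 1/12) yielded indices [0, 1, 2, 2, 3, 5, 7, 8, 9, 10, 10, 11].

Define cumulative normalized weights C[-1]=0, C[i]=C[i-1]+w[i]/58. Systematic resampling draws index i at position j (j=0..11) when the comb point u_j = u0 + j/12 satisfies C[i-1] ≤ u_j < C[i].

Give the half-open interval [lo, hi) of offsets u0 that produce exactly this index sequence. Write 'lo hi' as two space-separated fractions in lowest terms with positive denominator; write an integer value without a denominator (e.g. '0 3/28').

17/348 7/87

C = [5/58, 6/29, 10/29, 25/58, 27/58, 1/2, 1/2, 17/29, 39/58, 22/29, 53/58, 1]
j=0 picked index 0: u0 ∈ [0, 5/58)
j=1 picked index 1: u0 ∈ [1/348, 43/348)
j=2 picked index 2: u0 ∈ [7/174, 31/174)
j=3 picked index 2: u0 ∈ [-5/116, 11/116)
j=4 picked index 3: u0 ∈ [1/87, 17/174)
j=5 picked index 5: u0 ∈ [17/348, 1/12)
j=6 picked index 7: u0 ∈ [0, 5/58)
j=7 picked index 8: u0 ∈ [1/348, 31/348)
j=8 picked index 9: u0 ∈ [1/174, 8/87)
j=9 picked index 10: u0 ∈ [1/116, 19/116)
j=10 picked index 10: u0 ∈ [-13/174, 7/87)
j=11 picked index 11: u0 ∈ [-1/348, 1/12)
intersection: [17/348, 7/87)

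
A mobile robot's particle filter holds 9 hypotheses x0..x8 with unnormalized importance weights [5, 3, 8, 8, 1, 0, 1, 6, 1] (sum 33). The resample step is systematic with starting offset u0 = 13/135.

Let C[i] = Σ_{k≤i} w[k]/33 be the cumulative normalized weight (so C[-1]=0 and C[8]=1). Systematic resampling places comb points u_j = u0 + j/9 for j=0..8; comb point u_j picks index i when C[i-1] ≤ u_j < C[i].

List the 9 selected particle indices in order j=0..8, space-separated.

0 1 2 2 3 3 6 7 8

C = [5/33, 8/33, 16/33, 8/11, 25/33, 25/33, 26/33, 32/33, 1]
j=0: u_0=13/135 ∈ [0, 5/33) → index 0
j=1: u_1=28/135 ∈ [5/33, 8/33) → index 1
j=2: u_2=43/135 ∈ [8/33, 16/33) → index 2
j=3: u_3=58/135 ∈ [8/33, 16/33) → index 2
j=4: u_4=73/135 ∈ [16/33, 8/11) → index 3
j=5: u_5=88/135 ∈ [16/33, 8/11) → index 3
j=6: u_6=103/135 ∈ [25/33, 26/33) → index 6
j=7: u_7=118/135 ∈ [26/33, 32/33) → index 7
j=8: u_8=133/135 ∈ [32/33, 1) → index 8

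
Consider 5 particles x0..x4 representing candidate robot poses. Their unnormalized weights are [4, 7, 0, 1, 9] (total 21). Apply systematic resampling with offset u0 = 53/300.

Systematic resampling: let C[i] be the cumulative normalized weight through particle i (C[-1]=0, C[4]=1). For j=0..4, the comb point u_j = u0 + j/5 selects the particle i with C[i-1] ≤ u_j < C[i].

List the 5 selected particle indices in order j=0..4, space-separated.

C = [4/21, 11/21, 11/21, 4/7, 1]
j=0: u_0=53/300 ∈ [0, 4/21) → index 0
j=1: u_1=113/300 ∈ [4/21, 11/21) → index 1
j=2: u_2=173/300 ∈ [4/7, 1) → index 4
j=3: u_3=233/300 ∈ [4/7, 1) → index 4
j=4: u_4=293/300 ∈ [4/7, 1) → index 4

0 1 4 4 4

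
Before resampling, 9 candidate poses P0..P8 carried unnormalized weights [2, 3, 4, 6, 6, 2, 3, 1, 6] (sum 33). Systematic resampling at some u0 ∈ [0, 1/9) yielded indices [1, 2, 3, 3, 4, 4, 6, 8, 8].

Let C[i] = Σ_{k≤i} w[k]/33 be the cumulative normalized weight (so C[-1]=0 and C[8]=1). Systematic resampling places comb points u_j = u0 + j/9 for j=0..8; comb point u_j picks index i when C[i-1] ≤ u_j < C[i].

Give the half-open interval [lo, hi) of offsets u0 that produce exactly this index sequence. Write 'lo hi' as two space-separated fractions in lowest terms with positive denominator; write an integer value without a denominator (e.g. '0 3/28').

C = [2/33, 5/33, 3/11, 5/11, 7/11, 23/33, 26/33, 9/11, 1]
j=0 picked index 1: u0 ∈ [2/33, 5/33)
j=1 picked index 2: u0 ∈ [4/99, 16/99)
j=2 picked index 3: u0 ∈ [5/99, 23/99)
j=3 picked index 3: u0 ∈ [-2/33, 4/33)
j=4 picked index 4: u0 ∈ [1/99, 19/99)
j=5 picked index 4: u0 ∈ [-10/99, 8/99)
j=6 picked index 6: u0 ∈ [1/33, 4/33)
j=7 picked index 8: u0 ∈ [4/99, 2/9)
j=8 picked index 8: u0 ∈ [-7/99, 1/9)
intersection: [2/33, 8/99)

2/33 8/99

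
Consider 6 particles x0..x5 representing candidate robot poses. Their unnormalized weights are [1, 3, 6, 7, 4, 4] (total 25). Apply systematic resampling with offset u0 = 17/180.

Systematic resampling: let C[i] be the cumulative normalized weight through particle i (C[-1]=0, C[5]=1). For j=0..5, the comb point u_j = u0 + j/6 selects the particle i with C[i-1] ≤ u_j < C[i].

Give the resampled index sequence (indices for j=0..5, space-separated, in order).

C = [1/25, 4/25, 2/5, 17/25, 21/25, 1]
j=0: u_0=17/180 ∈ [1/25, 4/25) → index 1
j=1: u_1=47/180 ∈ [4/25, 2/5) → index 2
j=2: u_2=77/180 ∈ [2/5, 17/25) → index 3
j=3: u_3=107/180 ∈ [2/5, 17/25) → index 3
j=4: u_4=137/180 ∈ [17/25, 21/25) → index 4
j=5: u_5=167/180 ∈ [21/25, 1) → index 5

1 2 3 3 4 5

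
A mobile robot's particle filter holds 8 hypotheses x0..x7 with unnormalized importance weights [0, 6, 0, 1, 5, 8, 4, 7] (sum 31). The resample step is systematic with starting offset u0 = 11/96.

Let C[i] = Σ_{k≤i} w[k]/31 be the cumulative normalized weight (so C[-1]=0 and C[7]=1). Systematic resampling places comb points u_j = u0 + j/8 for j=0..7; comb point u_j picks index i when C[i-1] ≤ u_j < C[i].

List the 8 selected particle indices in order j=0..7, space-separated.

1 4 4 5 5 6 7 7

C = [0, 6/31, 6/31, 7/31, 12/31, 20/31, 24/31, 1]
j=0: u_0=11/96 ∈ [0, 6/31) → index 1
j=1: u_1=23/96 ∈ [7/31, 12/31) → index 4
j=2: u_2=35/96 ∈ [7/31, 12/31) → index 4
j=3: u_3=47/96 ∈ [12/31, 20/31) → index 5
j=4: u_4=59/96 ∈ [12/31, 20/31) → index 5
j=5: u_5=71/96 ∈ [20/31, 24/31) → index 6
j=6: u_6=83/96 ∈ [24/31, 1) → index 7
j=7: u_7=95/96 ∈ [24/31, 1) → index 7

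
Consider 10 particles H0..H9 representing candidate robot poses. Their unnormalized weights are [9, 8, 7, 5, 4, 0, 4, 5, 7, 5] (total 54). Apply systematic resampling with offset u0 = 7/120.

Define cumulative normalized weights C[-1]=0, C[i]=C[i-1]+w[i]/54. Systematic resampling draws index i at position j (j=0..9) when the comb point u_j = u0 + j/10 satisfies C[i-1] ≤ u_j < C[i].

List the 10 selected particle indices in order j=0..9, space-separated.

0 0 1 2 3 4 6 7 8 9

C = [1/6, 17/54, 4/9, 29/54, 11/18, 11/18, 37/54, 7/9, 49/54, 1]
j=0: u_0=7/120 ∈ [0, 1/6) → index 0
j=1: u_1=19/120 ∈ [0, 1/6) → index 0
j=2: u_2=31/120 ∈ [1/6, 17/54) → index 1
j=3: u_3=43/120 ∈ [17/54, 4/9) → index 2
j=4: u_4=11/24 ∈ [4/9, 29/54) → index 3
j=5: u_5=67/120 ∈ [29/54, 11/18) → index 4
j=6: u_6=79/120 ∈ [11/18, 37/54) → index 6
j=7: u_7=91/120 ∈ [37/54, 7/9) → index 7
j=8: u_8=103/120 ∈ [7/9, 49/54) → index 8
j=9: u_9=23/24 ∈ [49/54, 1) → index 9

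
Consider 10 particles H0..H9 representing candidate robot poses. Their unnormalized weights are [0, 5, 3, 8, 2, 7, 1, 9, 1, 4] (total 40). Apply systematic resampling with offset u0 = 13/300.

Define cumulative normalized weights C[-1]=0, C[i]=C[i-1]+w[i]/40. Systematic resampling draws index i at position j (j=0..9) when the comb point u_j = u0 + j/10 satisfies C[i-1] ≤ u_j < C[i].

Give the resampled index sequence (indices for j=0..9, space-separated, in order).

1 2 3 3 4 5 6 7 7 9

C = [0, 1/8, 1/5, 2/5, 9/20, 5/8, 13/20, 7/8, 9/10, 1]
j=0: u_0=13/300 ∈ [0, 1/8) → index 1
j=1: u_1=43/300 ∈ [1/8, 1/5) → index 2
j=2: u_2=73/300 ∈ [1/5, 2/5) → index 3
j=3: u_3=103/300 ∈ [1/5, 2/5) → index 3
j=4: u_4=133/300 ∈ [2/5, 9/20) → index 4
j=5: u_5=163/300 ∈ [9/20, 5/8) → index 5
j=6: u_6=193/300 ∈ [5/8, 13/20) → index 6
j=7: u_7=223/300 ∈ [13/20, 7/8) → index 7
j=8: u_8=253/300 ∈ [13/20, 7/8) → index 7
j=9: u_9=283/300 ∈ [9/10, 1) → index 9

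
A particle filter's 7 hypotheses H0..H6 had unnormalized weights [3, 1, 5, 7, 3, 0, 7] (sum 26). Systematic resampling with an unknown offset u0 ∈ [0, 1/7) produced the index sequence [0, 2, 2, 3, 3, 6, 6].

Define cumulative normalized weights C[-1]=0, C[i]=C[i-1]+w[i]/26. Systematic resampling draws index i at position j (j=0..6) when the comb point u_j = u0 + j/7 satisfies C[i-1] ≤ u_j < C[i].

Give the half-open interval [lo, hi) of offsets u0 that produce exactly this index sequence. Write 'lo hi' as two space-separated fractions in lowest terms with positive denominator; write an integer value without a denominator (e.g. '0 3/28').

C = [3/26, 2/13, 9/26, 8/13, 19/26, 19/26, 1]
j=0 picked index 0: u0 ∈ [0, 3/26)
j=1 picked index 2: u0 ∈ [1/91, 37/182)
j=2 picked index 2: u0 ∈ [-12/91, 11/182)
j=3 picked index 3: u0 ∈ [-15/182, 17/91)
j=4 picked index 3: u0 ∈ [-41/182, 4/91)
j=5 picked index 6: u0 ∈ [3/182, 2/7)
j=6 picked index 6: u0 ∈ [-23/182, 1/7)
intersection: [3/182, 4/91)

3/182 4/91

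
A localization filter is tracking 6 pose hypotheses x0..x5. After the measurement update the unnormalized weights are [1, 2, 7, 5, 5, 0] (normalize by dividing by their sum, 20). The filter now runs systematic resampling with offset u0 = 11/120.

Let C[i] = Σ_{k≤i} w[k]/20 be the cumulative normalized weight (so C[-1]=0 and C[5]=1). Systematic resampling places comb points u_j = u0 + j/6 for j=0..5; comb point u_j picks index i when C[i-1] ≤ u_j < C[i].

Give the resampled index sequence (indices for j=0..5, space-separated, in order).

1 2 2 3 4 4

C = [1/20, 3/20, 1/2, 3/4, 1, 1]
j=0: u_0=11/120 ∈ [1/20, 3/20) → index 1
j=1: u_1=31/120 ∈ [3/20, 1/2) → index 2
j=2: u_2=17/40 ∈ [3/20, 1/2) → index 2
j=3: u_3=71/120 ∈ [1/2, 3/4) → index 3
j=4: u_4=91/120 ∈ [3/4, 1) → index 4
j=5: u_5=37/40 ∈ [3/4, 1) → index 4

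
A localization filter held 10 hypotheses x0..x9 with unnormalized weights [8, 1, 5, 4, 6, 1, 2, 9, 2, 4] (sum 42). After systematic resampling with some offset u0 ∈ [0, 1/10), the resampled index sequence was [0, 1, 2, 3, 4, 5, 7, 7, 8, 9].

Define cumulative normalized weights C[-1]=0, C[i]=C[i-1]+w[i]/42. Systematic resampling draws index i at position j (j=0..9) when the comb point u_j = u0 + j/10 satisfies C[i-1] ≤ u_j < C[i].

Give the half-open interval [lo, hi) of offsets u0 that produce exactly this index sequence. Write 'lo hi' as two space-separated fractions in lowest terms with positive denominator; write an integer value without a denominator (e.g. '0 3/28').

19/210 2/21

C = [4/21, 3/14, 1/3, 3/7, 4/7, 25/42, 9/14, 6/7, 19/21, 1]
j=0 picked index 0: u0 ∈ [0, 4/21)
j=1 picked index 1: u0 ∈ [19/210, 4/35)
j=2 picked index 2: u0 ∈ [1/70, 2/15)
j=3 picked index 3: u0 ∈ [1/30, 9/70)
j=4 picked index 4: u0 ∈ [1/35, 6/35)
j=5 picked index 5: u0 ∈ [1/14, 2/21)
j=6 picked index 7: u0 ∈ [3/70, 9/35)
j=7 picked index 7: u0 ∈ [-2/35, 11/70)
j=8 picked index 8: u0 ∈ [2/35, 11/105)
j=9 picked index 9: u0 ∈ [1/210, 1/10)
intersection: [19/210, 2/21)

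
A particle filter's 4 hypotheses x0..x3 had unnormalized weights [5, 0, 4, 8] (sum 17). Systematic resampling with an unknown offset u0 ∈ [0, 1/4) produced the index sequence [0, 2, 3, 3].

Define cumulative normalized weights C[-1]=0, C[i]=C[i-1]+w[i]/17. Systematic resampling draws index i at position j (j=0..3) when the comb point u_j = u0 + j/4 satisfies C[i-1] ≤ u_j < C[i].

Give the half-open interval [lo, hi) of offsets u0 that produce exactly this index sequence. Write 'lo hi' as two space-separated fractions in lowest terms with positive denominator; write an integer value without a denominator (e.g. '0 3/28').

3/68 1/4

C = [5/17, 5/17, 9/17, 1]
j=0 picked index 0: u0 ∈ [0, 5/17)
j=1 picked index 2: u0 ∈ [3/68, 19/68)
j=2 picked index 3: u0 ∈ [1/34, 1/2)
j=3 picked index 3: u0 ∈ [-15/68, 1/4)
intersection: [3/68, 1/4)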